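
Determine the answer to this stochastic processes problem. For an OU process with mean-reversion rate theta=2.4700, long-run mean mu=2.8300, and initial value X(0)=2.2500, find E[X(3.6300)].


E[X(t)] = mu + (X(0) - mu)*exp(-theta*t)
= 2.8300 + (2.2500 - 2.8300)*exp(-2.4700*3.6300)
= 2.8300 + -0.5800 * 1.2767e-04
= 2.8299

2.8299


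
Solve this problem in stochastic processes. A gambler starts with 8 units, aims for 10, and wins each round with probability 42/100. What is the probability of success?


Gambler's ruin formula:
r = q/p = 0.5800/0.4200 = 1.3810
P(win) = (1 - r^i)/(1 - r^N)
= (1 - 1.3810^8)/(1 - 1.3810^10)
= 0.5047

0.5047


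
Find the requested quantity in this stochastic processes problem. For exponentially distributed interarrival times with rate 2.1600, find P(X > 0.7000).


P(X > t) = exp(-lambda * t)
= exp(-2.1600 * 0.7000)
= exp(-1.5120) = 0.2205

0.2205


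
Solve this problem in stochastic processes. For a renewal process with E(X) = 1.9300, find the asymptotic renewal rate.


Long-run renewal rate = 1/E(X)
= 1/1.9300
= 0.5181

0.5181


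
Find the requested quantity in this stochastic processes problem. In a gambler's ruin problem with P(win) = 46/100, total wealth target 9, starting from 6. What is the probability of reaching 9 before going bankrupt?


Gambler's ruin formula:
r = q/p = 0.5400/0.4600 = 1.1739
P(win) = (1 - r^i)/(1 - r^N)
= (1 - 1.1739^6)/(1 - 1.1739^9)
= 0.5001

0.5001


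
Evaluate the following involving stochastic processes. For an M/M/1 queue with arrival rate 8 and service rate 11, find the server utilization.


rho = lambda/mu
= 8/11
= 0.7273

0.7273


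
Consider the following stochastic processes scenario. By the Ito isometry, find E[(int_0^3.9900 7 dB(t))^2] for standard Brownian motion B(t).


By Ito isometry: E[(int f dB)^2] = int f^2 dt
= 7^2 * 3.9900
= 49 * 3.9900 = 195.5100

195.5100


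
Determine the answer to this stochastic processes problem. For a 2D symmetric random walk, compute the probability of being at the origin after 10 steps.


P = C(10,5)^2 / 4^10
= 252^2 / 1048576
= 63504 / 1048576
= 0.0606

0.0606


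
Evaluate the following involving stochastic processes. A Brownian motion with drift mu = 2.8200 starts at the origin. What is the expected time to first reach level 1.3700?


Expected first passage time = a/mu
= 1.3700/2.8200
= 0.4858

0.4858


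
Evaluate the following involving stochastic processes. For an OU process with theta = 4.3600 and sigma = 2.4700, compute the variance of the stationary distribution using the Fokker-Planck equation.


Stationary variance = sigma^2 / (2*theta)
= 2.4700^2 / (2*4.3600)
= 6.1009 / 8.7200
= 0.6996

0.6996


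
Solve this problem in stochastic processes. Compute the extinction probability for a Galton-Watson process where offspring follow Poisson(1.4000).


Since mu = 1.4000 > 1, extinction prob q < 1.
Solve s = exp(mu*(s-1)) iteratively.
q = 0.4890

0.4890


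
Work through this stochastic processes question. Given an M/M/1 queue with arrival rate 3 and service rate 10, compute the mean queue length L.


rho = 3/10 = 0.3000
L = rho/(1-rho)
= 0.3000/0.7000
= 0.4286

0.4286


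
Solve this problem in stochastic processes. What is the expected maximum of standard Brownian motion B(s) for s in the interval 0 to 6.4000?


E(max B(s)) = sqrt(2t/pi)
= sqrt(2*6.4000/pi)
= sqrt(4.0744)
= 2.0185

2.0185


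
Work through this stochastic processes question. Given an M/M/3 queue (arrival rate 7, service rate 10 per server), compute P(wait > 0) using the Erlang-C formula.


a = lambda/mu = 0.7000
rho = a/c = 0.2333
Erlang-C formula applied:
C(c,a) = 0.0369

0.0369


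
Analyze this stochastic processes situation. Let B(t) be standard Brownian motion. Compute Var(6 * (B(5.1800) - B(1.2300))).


Var(alpha*(B(t)-B(s))) = alpha^2 * (t-s)
= 6^2 * (5.1800 - 1.2300)
= 36 * 3.9500
= 142.2000

142.2000


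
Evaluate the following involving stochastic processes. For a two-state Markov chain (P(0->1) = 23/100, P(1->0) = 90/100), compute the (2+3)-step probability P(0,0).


P^5 = P^2 * P^3
Computing via matrix multiplication of the transition matrix.
Entry (0,0) of P^5 = 0.7965

0.7965


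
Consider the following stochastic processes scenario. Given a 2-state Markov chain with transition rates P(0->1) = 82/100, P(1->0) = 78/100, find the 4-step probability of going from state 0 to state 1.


Computing P^4 by matrix multiplication.
P = [[0.1800, 0.8200], [0.7800, 0.2200]]
After raising P to the power 4:
P^4(0,1) = 0.4461

0.4461


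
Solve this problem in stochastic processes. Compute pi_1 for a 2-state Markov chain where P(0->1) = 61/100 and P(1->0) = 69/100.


Stationary distribution: pi_0 = p10/(p01+p10), pi_1 = p01/(p01+p10)
p01 = 0.6100, p10 = 0.6900
pi_1 = 0.4692

0.4692


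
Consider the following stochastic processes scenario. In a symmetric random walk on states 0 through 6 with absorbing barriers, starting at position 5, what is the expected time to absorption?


For symmetric RW on 0,...,N with absorbing barriers, E(i) = i*(N-i)
E(5) = 5 * 1 = 5

5


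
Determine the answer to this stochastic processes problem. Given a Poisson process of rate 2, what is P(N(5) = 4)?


P(N(t)=k) = (lambda*t)^k * exp(-lambda*t) / k!
lambda*t = 10
= 10^4 * exp(-10) / 4!
= 10000 * 4.5400e-05 / 24
= 0.0189

0.0189


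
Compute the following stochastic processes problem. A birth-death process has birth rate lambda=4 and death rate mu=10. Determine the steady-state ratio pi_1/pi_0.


For birth-death process, pi_n/pi_0 = (lambda/mu)^n
= (4/10)^1
= 0.4000

0.4000


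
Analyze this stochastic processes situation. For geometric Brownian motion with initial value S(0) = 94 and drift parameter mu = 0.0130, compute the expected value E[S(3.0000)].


E[S(t)] = S(0) * exp(mu * t)
= 94 * exp(0.0130 * 3.0000)
= 94 * 1.0398
= 97.7384

97.7384


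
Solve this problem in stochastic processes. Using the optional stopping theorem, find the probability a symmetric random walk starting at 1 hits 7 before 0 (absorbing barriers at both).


By optional stopping theorem: E(M at tau) = M(0) = 1
P(hit 7)*7 + P(hit 0)*0 = 1
P(hit 7) = (1 - 0)/(7 - 0) = 1/7 = 0.1429

0.1429


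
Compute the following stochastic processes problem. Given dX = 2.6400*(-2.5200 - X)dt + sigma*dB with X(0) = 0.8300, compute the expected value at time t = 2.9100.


E[X(t)] = mu + (X(0) - mu)*exp(-theta*t)
= -2.5200 + (0.8300 - -2.5200)*exp(-2.6400*2.9100)
= -2.5200 + 3.3500 * 4.6087e-04
= -2.5185

-2.5185


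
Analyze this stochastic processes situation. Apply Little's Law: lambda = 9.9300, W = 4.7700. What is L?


Little's Law: L = lambda * W
= 9.9300 * 4.7700
= 47.3661

47.3661


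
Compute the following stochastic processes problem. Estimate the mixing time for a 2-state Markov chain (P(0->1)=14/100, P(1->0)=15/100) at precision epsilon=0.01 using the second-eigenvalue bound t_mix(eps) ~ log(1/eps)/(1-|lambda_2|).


lambda_2 = |1 - p01 - p10| = |1 - 0.1400 - 0.1500| = 0.7100
t_mix ~ log(1/eps)/(1 - |lambda_2|)
= log(100)/(1 - 0.7100) = 4.6052/0.2900
= 15.8799

15.8799


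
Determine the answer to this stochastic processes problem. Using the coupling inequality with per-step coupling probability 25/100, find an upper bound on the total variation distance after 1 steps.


TV distance bound <= (1-delta)^n
= (1 - 0.2500)^1
= 0.7500^1
= 0.7500

0.7500


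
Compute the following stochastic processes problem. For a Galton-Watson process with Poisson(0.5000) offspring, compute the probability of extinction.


Since mu = 0.5000 <= 1, extinction probability = 1.

1.0000


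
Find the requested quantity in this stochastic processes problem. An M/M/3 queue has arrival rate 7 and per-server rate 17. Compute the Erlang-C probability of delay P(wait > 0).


a = lambda/mu = 0.4118
rho = a/c = 0.1373
Erlang-C formula applied:
C(c,a) = 0.0089

0.0089


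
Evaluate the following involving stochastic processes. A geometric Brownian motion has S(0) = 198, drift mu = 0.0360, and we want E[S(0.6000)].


E[S(t)] = S(0) * exp(mu * t)
= 198 * exp(0.0360 * 0.6000)
= 198 * 1.0218
= 202.3233

202.3233


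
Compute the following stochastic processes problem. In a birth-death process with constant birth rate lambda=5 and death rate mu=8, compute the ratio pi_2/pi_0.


For birth-death process, pi_n/pi_0 = (lambda/mu)^n
= (5/8)^2
= 0.3906

0.3906


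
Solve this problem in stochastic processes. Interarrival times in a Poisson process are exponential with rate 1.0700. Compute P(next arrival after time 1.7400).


P(X > t) = exp(-lambda * t)
= exp(-1.0700 * 1.7400)
= exp(-1.8618) = 0.1554

0.1554


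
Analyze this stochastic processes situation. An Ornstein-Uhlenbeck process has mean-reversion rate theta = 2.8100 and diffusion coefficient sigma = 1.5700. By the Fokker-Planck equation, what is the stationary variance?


Stationary variance = sigma^2 / (2*theta)
= 1.5700^2 / (2*2.8100)
= 2.4649 / 5.6200
= 0.4386

0.4386


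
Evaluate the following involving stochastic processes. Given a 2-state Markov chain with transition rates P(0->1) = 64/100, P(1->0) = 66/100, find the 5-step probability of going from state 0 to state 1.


Computing P^5 by matrix multiplication.
P = [[0.3600, 0.6400], [0.6600, 0.3400]]
After raising P to the power 5:
P^5(0,1) = 0.4935

0.4935


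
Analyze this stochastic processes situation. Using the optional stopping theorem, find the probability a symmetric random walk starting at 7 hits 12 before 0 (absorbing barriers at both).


By optional stopping theorem: E(M at tau) = M(0) = 7
P(hit 12)*12 + P(hit 0)*0 = 7
P(hit 12) = (7 - 0)/(12 - 0) = 7/12 = 0.5833

0.5833


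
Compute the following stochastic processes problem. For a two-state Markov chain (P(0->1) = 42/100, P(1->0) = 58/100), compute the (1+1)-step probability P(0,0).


P^2 = P^1 * P^1
Computing via matrix multiplication of the transition matrix.
Entry (0,0) of P^2 = 0.5800

0.5800


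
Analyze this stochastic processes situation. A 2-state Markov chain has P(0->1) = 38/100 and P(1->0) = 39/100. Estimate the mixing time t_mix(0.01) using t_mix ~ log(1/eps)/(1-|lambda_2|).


lambda_2 = |1 - p01 - p10| = |1 - 0.3800 - 0.3900| = 0.2300
t_mix ~ log(1/eps)/(1 - |lambda_2|)
= log(100)/(1 - 0.2300) = 4.6052/0.7700
= 5.9807

5.9807


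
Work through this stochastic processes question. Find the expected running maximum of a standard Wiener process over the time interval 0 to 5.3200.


E(max B(s)) = sqrt(2t/pi)
= sqrt(2*5.3200/pi)
= sqrt(3.3868)
= 1.8403

1.8403


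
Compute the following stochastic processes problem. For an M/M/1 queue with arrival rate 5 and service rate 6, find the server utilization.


rho = lambda/mu
= 5/6
= 0.8333

0.8333


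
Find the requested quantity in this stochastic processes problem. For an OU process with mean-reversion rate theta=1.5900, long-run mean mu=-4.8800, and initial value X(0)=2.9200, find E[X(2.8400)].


E[X(t)] = mu + (X(0) - mu)*exp(-theta*t)
= -4.8800 + (2.9200 - -4.8800)*exp(-1.5900*2.8400)
= -4.8800 + 7.8000 * 0.0109
= -4.7947

-4.7947


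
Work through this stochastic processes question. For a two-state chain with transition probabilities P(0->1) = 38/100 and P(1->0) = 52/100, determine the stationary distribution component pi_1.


Stationary distribution: pi_0 = p10/(p01+p10), pi_1 = p01/(p01+p10)
p01 = 0.3800, p10 = 0.5200
pi_1 = 0.4222

0.4222


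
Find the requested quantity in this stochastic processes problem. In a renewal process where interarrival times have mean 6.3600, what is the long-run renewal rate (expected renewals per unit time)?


Long-run renewal rate = 1/E(X)
= 1/6.3600
= 0.1572

0.1572


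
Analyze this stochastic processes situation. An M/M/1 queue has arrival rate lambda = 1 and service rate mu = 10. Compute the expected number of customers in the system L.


rho = 1/10 = 0.1000
L = rho/(1-rho)
= 0.1000/0.9000
= 0.1111

0.1111


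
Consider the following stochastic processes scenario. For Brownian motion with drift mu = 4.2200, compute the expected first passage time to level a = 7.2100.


Expected first passage time = a/mu
= 7.2100/4.2200
= 1.7085

1.7085


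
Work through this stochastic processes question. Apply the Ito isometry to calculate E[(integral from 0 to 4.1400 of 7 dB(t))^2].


By Ito isometry: E[(int f dB)^2] = int f^2 dt
= 7^2 * 4.1400
= 49 * 4.1400 = 202.8600

202.8600


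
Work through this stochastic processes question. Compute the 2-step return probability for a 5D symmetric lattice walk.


P(return in 2 steps) = P(reverse first step) = 1/(2d)
= 1/10
= 0.1000

0.1000


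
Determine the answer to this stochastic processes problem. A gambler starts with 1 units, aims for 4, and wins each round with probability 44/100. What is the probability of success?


Gambler's ruin formula:
r = q/p = 0.5600/0.4400 = 1.2727
P(win) = (1 - r^i)/(1 - r^N)
= (1 - 1.2727^1)/(1 - 1.2727^4)
= 0.1679

0.1679


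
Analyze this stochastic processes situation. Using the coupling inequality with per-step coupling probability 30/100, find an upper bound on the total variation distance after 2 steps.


TV distance bound <= (1-delta)^n
= (1 - 0.3000)^2
= 0.7000^2
= 0.4900

0.4900


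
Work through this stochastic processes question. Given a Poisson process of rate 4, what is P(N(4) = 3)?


P(N(t)=k) = (lambda*t)^k * exp(-lambda*t) / k!
lambda*t = 16
= 16^3 * exp(-16) / 3!
= 4096 * 1.1254e-07 / 6
= 7.6824e-05

7.6824e-05


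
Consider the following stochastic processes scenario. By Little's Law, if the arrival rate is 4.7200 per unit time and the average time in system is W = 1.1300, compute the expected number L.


Little's Law: L = lambda * W
= 4.7200 * 1.1300
= 5.3336

5.3336


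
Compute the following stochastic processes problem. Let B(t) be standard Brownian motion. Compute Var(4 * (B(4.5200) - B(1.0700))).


Var(alpha*(B(t)-B(s))) = alpha^2 * (t-s)
= 4^2 * (4.5200 - 1.0700)
= 16 * 3.4500
= 55.2000

55.2000


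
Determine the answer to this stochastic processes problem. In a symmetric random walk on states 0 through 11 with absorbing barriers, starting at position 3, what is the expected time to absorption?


For symmetric RW on 0,...,N with absorbing barriers, E(i) = i*(N-i)
E(3) = 3 * 8 = 24

24


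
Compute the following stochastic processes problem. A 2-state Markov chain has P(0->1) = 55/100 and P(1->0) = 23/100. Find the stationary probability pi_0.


Stationary distribution: pi_0 = p10/(p01+p10), pi_1 = p01/(p01+p10)
p01 = 0.5500, p10 = 0.2300
pi_0 = 0.2949

0.2949


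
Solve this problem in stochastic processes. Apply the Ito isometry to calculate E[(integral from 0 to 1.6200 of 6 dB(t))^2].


By Ito isometry: E[(int f dB)^2] = int f^2 dt
= 6^2 * 1.6200
= 36 * 1.6200 = 58.3200

58.3200


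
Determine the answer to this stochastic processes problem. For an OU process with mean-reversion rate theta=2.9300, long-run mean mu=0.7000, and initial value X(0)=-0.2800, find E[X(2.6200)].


E[X(t)] = mu + (X(0) - mu)*exp(-theta*t)
= 0.7000 + (-0.2800 - 0.7000)*exp(-2.9300*2.6200)
= 0.7000 + -0.9800 * 4.6355e-04
= 0.6995

0.6995


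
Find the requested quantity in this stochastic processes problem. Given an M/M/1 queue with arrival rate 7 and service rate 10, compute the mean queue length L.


rho = 7/10 = 0.7000
L = rho/(1-rho)
= 0.7000/0.3000
= 2.3333

2.3333


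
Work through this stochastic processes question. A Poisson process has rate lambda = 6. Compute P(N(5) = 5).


P(N(t)=k) = (lambda*t)^k * exp(-lambda*t) / k!
lambda*t = 30
= 30^5 * exp(-30) / 5!
= 24300000 * 9.3576e-14 / 120
= 1.8949e-08

1.8949e-08


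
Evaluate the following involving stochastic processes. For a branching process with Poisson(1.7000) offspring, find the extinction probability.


Since mu = 1.7000 > 1, extinction prob q < 1.
Solve s = exp(mu*(s-1)) iteratively.
q = 0.3088

0.3088


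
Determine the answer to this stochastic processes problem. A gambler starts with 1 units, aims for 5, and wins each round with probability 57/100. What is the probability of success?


Gambler's ruin formula:
r = q/p = 0.4300/0.5700 = 0.7544
P(win) = (1 - r^i)/(1 - r^N)
= (1 - 0.7544^1)/(1 - 0.7544^5)
= 0.3250

0.3250


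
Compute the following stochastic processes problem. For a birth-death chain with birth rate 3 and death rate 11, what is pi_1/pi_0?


For birth-death process, pi_n/pi_0 = (lambda/mu)^n
= (3/11)^1
= 0.2727

0.2727


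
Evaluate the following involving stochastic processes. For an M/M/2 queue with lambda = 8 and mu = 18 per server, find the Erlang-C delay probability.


a = lambda/mu = 0.4444
rho = a/c = 0.2222
Erlang-C formula applied:
C(c,a) = 0.0808

0.0808


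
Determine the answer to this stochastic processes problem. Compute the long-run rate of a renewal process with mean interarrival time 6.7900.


Long-run renewal rate = 1/E(X)
= 1/6.7900
= 0.1473

0.1473


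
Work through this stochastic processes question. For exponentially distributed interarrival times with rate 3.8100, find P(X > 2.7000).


P(X > t) = exp(-lambda * t)
= exp(-3.8100 * 2.7000)
= exp(-10.2870) = 3.4073e-05

3.4073e-05


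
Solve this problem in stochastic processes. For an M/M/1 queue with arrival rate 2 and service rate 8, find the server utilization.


rho = lambda/mu
= 2/8
= 0.2500

0.2500


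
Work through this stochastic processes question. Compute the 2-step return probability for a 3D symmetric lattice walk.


P(return in 2 steps) = P(reverse first step) = 1/(2d)
= 1/6
= 0.1667

0.1667


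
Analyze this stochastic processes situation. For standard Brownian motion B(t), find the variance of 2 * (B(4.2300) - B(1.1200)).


Var(alpha*(B(t)-B(s))) = alpha^2 * (t-s)
= 2^2 * (4.2300 - 1.1200)
= 4 * 3.1100
= 12.4400

12.4400


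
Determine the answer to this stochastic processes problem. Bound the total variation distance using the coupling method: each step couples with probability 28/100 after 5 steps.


TV distance bound <= (1-delta)^n
= (1 - 0.2800)^5
= 0.7200^5
= 0.1935

0.1935


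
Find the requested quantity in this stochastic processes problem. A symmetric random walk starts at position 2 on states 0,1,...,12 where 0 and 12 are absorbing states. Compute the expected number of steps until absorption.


For symmetric RW on 0,...,N with absorbing barriers, E(i) = i*(N-i)
E(2) = 2 * 10 = 20

20


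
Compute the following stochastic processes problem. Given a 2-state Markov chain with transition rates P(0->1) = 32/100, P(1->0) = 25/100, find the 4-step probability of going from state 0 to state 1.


Computing P^4 by matrix multiplication.
P = [[0.6800, 0.3200], [0.2500, 0.7500]]
After raising P to the power 4:
P^4(0,1) = 0.5422

0.5422


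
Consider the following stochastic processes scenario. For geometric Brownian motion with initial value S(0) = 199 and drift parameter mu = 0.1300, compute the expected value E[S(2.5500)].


E[S(t)] = S(0) * exp(mu * t)
= 199 * exp(0.1300 * 2.5500)
= 199 * 1.3931
= 277.2182

277.2182


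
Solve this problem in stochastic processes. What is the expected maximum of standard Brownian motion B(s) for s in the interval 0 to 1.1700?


E(max B(s)) = sqrt(2t/pi)
= sqrt(2*1.1700/pi)
= sqrt(0.7448)
= 0.8630

0.8630


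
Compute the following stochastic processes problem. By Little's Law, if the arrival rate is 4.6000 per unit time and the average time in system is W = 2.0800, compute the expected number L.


Little's Law: L = lambda * W
= 4.6000 * 2.0800
= 9.5680

9.5680


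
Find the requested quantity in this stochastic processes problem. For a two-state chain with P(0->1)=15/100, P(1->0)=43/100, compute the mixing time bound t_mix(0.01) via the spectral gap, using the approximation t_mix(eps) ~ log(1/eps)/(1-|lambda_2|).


lambda_2 = |1 - p01 - p10| = |1 - 0.1500 - 0.4300| = 0.4200
t_mix ~ log(1/eps)/(1 - |lambda_2|)
= log(100)/(1 - 0.4200) = 4.6052/0.5800
= 7.9399

7.9399


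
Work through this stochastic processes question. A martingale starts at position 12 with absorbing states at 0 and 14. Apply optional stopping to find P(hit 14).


By optional stopping theorem: E(M at tau) = M(0) = 12
P(hit 14)*14 + P(hit 0)*0 = 12
P(hit 14) = (12 - 0)/(14 - 0) = 6/7 = 0.8571

0.8571


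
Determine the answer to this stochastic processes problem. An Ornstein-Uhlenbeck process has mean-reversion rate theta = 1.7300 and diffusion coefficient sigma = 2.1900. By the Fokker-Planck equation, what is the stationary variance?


Stationary variance = sigma^2 / (2*theta)
= 2.1900^2 / (2*1.7300)
= 4.7961 / 3.4600
= 1.3862

1.3862


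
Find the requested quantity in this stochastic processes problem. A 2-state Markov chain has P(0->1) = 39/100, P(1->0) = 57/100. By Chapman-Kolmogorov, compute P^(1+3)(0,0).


P^4 = P^1 * P^3
Computing via matrix multiplication of the transition matrix.
Entry (0,0) of P^4 = 0.5938

0.5938


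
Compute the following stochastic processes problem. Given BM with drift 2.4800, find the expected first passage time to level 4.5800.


Expected first passage time = a/mu
= 4.5800/2.4800
= 1.8468

1.8468


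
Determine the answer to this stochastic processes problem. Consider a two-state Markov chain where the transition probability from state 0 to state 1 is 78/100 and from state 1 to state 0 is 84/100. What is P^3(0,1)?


Computing P^3 by matrix multiplication.
P = [[0.2200, 0.7800], [0.8400, 0.1600]]
After raising P to the power 3:
P^3(0,1) = 0.5962

0.5962


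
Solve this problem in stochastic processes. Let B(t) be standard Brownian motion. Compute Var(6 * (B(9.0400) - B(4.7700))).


Var(alpha*(B(t)-B(s))) = alpha^2 * (t-s)
= 6^2 * (9.0400 - 4.7700)
= 36 * 4.2700
= 153.7200

153.7200


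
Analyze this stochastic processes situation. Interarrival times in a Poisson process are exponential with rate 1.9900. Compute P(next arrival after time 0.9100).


P(X > t) = exp(-lambda * t)
= exp(-1.9900 * 0.9100)
= exp(-1.8109) = 0.1635

0.1635


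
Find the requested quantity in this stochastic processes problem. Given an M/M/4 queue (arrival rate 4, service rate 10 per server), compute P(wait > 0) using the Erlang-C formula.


a = lambda/mu = 0.4000
rho = a/c = 0.1000
Erlang-C formula applied:
C(c,a) = 7.9444e-04

7.9444e-04


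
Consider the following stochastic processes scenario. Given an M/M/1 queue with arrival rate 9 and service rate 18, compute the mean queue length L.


rho = 9/18 = 0.5000
L = rho/(1-rho)
= 0.5000/0.5000
= 1.0000

1.0000


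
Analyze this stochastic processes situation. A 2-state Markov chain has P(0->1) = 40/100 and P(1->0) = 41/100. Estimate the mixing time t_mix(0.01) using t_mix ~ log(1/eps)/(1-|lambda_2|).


lambda_2 = |1 - p01 - p10| = |1 - 0.4000 - 0.4100| = 0.1900
t_mix ~ log(1/eps)/(1 - |lambda_2|)
= log(100)/(1 - 0.1900) = 4.6052/0.8100
= 5.6854

5.6854


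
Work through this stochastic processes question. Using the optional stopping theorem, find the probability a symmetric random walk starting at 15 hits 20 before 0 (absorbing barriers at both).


By optional stopping theorem: E(M at tau) = M(0) = 15
P(hit 20)*20 + P(hit 0)*0 = 15
P(hit 20) = (15 - 0)/(20 - 0) = 3/4 = 0.7500

0.7500


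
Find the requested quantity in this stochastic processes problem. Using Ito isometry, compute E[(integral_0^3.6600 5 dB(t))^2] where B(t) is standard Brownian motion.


By Ito isometry: E[(int f dB)^2] = int f^2 dt
= 5^2 * 3.6600
= 25 * 3.6600 = 91.5000

91.5000


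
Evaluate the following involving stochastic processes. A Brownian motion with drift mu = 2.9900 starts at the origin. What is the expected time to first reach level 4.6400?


Expected first passage time = a/mu
= 4.6400/2.9900
= 1.5518

1.5518


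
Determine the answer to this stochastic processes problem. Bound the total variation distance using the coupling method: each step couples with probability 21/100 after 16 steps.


TV distance bound <= (1-delta)^n
= (1 - 0.2100)^16
= 0.7900^16
= 0.0230

0.0230


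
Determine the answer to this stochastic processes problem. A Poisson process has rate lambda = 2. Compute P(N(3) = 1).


P(N(t)=k) = (lambda*t)^k * exp(-lambda*t) / k!
lambda*t = 6
= 6^1 * exp(-6) / 1!
= 6 * 0.0025 / 1
= 0.0149

0.0149


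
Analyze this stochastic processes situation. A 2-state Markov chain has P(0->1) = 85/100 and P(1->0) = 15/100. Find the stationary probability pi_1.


Stationary distribution: pi_0 = p10/(p01+p10), pi_1 = p01/(p01+p10)
p01 = 0.8500, p10 = 0.1500
pi_1 = 0.8500

0.8500


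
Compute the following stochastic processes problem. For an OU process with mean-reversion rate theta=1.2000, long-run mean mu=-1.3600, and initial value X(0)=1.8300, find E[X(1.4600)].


E[X(t)] = mu + (X(0) - mu)*exp(-theta*t)
= -1.3600 + (1.8300 - -1.3600)*exp(-1.2000*1.4600)
= -1.3600 + 3.1900 * 0.1734
= -0.8068

-0.8068


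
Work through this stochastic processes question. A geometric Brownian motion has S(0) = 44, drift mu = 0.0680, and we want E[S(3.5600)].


E[S(t)] = S(0) * exp(mu * t)
= 44 * exp(0.0680 * 3.5600)
= 44 * 1.2739
= 56.0514

56.0514


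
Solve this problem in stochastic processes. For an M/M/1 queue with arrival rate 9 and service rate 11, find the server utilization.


rho = lambda/mu
= 9/11
= 0.8182

0.8182


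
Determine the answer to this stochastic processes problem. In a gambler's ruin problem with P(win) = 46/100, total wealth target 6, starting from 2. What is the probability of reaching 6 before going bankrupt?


Gambler's ruin formula:
r = q/p = 0.5400/0.4600 = 1.1739
P(win) = (1 - r^i)/(1 - r^N)
= (1 - 1.1739^2)/(1 - 1.1739^6)
= 0.2338

0.2338


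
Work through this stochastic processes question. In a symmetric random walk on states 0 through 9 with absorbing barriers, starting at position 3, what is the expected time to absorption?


For symmetric RW on 0,...,N with absorbing barriers, E(i) = i*(N-i)
E(3) = 3 * 6 = 18

18


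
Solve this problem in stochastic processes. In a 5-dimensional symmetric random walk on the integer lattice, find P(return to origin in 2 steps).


P(return in 2 steps) = P(reverse first step) = 1/(2d)
= 1/10
= 0.1000

0.1000


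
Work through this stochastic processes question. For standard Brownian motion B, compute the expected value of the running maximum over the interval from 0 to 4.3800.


E(max B(s)) = sqrt(2t/pi)
= sqrt(2*4.3800/pi)
= sqrt(2.7884)
= 1.6698

1.6698


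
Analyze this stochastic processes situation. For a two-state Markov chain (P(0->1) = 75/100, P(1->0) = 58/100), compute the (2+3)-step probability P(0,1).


P^5 = P^2 * P^3
Computing via matrix multiplication of the transition matrix.
Entry (0,1) of P^5 = 0.5661

0.5661


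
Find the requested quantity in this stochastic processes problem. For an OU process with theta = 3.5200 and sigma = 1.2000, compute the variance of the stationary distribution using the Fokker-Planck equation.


Stationary variance = sigma^2 / (2*theta)
= 1.2000^2 / (2*3.5200)
= 1.4400 / 7.0400
= 0.2045

0.2045


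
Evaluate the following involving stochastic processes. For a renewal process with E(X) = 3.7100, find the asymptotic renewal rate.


Long-run renewal rate = 1/E(X)
= 1/3.7100
= 0.2695

0.2695


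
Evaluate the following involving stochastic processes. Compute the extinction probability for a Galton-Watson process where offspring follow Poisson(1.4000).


Since mu = 1.4000 > 1, extinction prob q < 1.
Solve s = exp(mu*(s-1)) iteratively.
q = 0.4890

0.4890


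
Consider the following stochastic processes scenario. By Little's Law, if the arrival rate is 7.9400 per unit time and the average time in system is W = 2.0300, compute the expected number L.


Little's Law: L = lambda * W
= 7.9400 * 2.0300
= 16.1182

16.1182


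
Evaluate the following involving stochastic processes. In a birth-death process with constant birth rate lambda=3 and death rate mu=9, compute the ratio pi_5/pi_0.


For birth-death process, pi_n/pi_0 = (lambda/mu)^n
= (3/9)^5
= 0.0041

0.0041


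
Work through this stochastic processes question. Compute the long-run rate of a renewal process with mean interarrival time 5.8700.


Long-run renewal rate = 1/E(X)
= 1/5.8700
= 0.1704

0.1704


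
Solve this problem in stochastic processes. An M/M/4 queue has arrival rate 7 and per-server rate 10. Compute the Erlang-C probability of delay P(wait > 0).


a = lambda/mu = 0.7000
rho = a/c = 0.1750
Erlang-C formula applied:
C(c,a) = 0.0060

0.0060


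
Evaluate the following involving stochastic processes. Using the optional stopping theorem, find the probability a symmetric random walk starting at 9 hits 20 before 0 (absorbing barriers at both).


By optional stopping theorem: E(M at tau) = M(0) = 9
P(hit 20)*20 + P(hit 0)*0 = 9
P(hit 20) = (9 - 0)/(20 - 0) = 9/20 = 0.4500

0.4500


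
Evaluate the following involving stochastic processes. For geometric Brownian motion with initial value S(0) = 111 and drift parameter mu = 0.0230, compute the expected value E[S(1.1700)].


E[S(t)] = S(0) * exp(mu * t)
= 111 * exp(0.0230 * 1.1700)
= 111 * 1.0273
= 114.0276

114.0276


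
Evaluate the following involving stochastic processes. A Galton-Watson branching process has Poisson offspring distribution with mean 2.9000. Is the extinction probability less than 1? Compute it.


Since mu = 2.9000 > 1, extinction prob q < 1.
Solve s = exp(mu*(s-1)) iteratively.
q = 0.0668

0.0668


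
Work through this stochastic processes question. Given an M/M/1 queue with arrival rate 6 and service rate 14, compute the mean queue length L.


rho = 6/14 = 0.4286
L = rho/(1-rho)
= 0.4286/0.5714
= 0.7500

0.7500


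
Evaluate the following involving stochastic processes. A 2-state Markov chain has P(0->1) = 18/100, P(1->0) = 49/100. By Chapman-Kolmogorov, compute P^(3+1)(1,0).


P^4 = P^3 * P^1
Computing via matrix multiplication of the transition matrix.
Entry (1,0) of P^4 = 0.7227

0.7227


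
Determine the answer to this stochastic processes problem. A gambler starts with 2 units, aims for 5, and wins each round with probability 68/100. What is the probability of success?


Gambler's ruin formula:
r = q/p = 0.3200/0.6800 = 0.4706
P(win) = (1 - r^i)/(1 - r^N)
= (1 - 0.4706^2)/(1 - 0.4706^5)
= 0.7969

0.7969


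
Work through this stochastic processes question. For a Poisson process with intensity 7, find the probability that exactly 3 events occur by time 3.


P(N(t)=k) = (lambda*t)^k * exp(-lambda*t) / k!
lambda*t = 21
= 21^3 * exp(-21) / 3!
= 9261 * 7.5826e-10 / 6
= 1.1704e-06

1.1704e-06


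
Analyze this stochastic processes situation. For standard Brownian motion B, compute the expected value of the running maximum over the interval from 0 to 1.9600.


E(max B(s)) = sqrt(2t/pi)
= sqrt(2*1.9600/pi)
= sqrt(1.2478)
= 1.1170

1.1170


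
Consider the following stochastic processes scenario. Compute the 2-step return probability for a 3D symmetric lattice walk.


P(return in 2 steps) = P(reverse first step) = 1/(2d)
= 1/6
= 0.1667

0.1667


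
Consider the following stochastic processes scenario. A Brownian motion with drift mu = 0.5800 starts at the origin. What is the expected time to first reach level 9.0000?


Expected first passage time = a/mu
= 9.0000/0.5800
= 15.5172

15.5172


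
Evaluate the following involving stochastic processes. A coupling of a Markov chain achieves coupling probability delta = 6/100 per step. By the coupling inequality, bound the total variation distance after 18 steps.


TV distance bound <= (1-delta)^n
= (1 - 0.0600)^18
= 0.9400^18
= 0.3283

0.3283


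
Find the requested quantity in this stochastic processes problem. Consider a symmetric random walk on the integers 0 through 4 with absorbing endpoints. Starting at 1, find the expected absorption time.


For symmetric RW on 0,...,N with absorbing barriers, E(i) = i*(N-i)
E(1) = 1 * 3 = 3

3


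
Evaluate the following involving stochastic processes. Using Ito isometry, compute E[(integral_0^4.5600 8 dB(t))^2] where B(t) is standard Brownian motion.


By Ito isometry: E[(int f dB)^2] = int f^2 dt
= 8^2 * 4.5600
= 64 * 4.5600 = 291.8400

291.8400


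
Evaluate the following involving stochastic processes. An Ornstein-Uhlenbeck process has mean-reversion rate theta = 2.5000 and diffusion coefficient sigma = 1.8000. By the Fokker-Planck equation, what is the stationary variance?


Stationary variance = sigma^2 / (2*theta)
= 1.8000^2 / (2*2.5000)
= 3.2400 / 5.0000
= 0.6480

0.6480


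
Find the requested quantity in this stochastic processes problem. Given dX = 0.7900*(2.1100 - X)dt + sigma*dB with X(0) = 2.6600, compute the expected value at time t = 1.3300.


E[X(t)] = mu + (X(0) - mu)*exp(-theta*t)
= 2.1100 + (2.6600 - 2.1100)*exp(-0.7900*1.3300)
= 2.1100 + 0.5500 * 0.3497
= 2.3023

2.3023


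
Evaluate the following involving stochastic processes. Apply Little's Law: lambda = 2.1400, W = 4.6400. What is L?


Little's Law: L = lambda * W
= 2.1400 * 4.6400
= 9.9296

9.9296


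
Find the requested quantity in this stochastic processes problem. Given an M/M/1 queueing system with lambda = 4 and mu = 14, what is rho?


rho = lambda/mu
= 4/14
= 0.2857

0.2857


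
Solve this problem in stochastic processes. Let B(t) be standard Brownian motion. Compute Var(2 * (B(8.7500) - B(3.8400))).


Var(alpha*(B(t)-B(s))) = alpha^2 * (t-s)
= 2^2 * (8.7500 - 3.8400)
= 4 * 4.9100
= 19.6400

19.6400


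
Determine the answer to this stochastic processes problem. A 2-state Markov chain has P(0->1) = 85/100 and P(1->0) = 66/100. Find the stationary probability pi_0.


Stationary distribution: pi_0 = p10/(p01+p10), pi_1 = p01/(p01+p10)
p01 = 0.8500, p10 = 0.6600
pi_0 = 0.4371

0.4371


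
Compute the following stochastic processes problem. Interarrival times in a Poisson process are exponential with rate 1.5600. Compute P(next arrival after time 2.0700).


P(X > t) = exp(-lambda * t)
= exp(-1.5600 * 2.0700)
= exp(-3.2292) = 0.0396

0.0396


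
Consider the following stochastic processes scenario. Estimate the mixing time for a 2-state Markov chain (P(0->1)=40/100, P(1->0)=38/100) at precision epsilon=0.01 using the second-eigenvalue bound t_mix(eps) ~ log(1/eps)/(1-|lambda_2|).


lambda_2 = |1 - p01 - p10| = |1 - 0.4000 - 0.3800| = 0.2200
t_mix ~ log(1/eps)/(1 - |lambda_2|)
= log(100)/(1 - 0.2200) = 4.6052/0.7800
= 5.9041

5.9041


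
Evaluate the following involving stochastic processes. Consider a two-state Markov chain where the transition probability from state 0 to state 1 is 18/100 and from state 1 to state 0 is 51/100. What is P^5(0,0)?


Computing P^5 by matrix multiplication.
P = [[0.8200, 0.1800], [0.5100, 0.4900]]
After raising P to the power 5:
P^5(0,0) = 0.7399

0.7399


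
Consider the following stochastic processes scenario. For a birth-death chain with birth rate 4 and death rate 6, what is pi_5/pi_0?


For birth-death process, pi_n/pi_0 = (lambda/mu)^n
= (4/6)^5
= 0.1317

0.1317


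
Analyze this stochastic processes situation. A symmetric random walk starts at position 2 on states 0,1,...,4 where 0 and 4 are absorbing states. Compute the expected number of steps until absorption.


For symmetric RW on 0,...,N with absorbing barriers, E(i) = i*(N-i)
E(2) = 2 * 2 = 4

4


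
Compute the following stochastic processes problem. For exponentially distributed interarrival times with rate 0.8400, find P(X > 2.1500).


P(X > t) = exp(-lambda * t)
= exp(-0.8400 * 2.1500)
= exp(-1.8060) = 0.1643

0.1643


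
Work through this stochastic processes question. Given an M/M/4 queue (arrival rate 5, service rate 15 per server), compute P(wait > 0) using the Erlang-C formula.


a = lambda/mu = 0.3333
rho = a/c = 0.0833
Erlang-C formula applied:
C(c,a) = 4.0209e-04

4.0209e-04


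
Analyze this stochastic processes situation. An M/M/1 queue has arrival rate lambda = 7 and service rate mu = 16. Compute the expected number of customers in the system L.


rho = 7/16 = 0.4375
L = rho/(1-rho)
= 0.4375/0.5625
= 0.7778

0.7778


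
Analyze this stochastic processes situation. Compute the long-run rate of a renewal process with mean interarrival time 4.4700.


Long-run renewal rate = 1/E(X)
= 1/4.4700
= 0.2237

0.2237


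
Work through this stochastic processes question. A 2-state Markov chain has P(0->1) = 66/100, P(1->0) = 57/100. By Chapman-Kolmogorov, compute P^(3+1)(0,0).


P^4 = P^3 * P^1
Computing via matrix multiplication of the transition matrix.
Entry (0,0) of P^4 = 0.4649

0.4649


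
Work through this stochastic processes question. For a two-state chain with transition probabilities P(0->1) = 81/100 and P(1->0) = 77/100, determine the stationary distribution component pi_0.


Stationary distribution: pi_0 = p10/(p01+p10), pi_1 = p01/(p01+p10)
p01 = 0.8100, p10 = 0.7700
pi_0 = 0.4873

0.4873


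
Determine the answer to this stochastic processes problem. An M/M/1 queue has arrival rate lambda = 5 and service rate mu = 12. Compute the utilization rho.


rho = lambda/mu
= 5/12
= 0.4167

0.4167


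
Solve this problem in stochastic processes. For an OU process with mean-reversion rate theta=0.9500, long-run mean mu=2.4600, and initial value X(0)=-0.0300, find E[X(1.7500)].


E[X(t)] = mu + (X(0) - mu)*exp(-theta*t)
= 2.4600 + (-0.0300 - 2.4600)*exp(-0.9500*1.7500)
= 2.4600 + -2.4900 * 0.1897
= 1.9877

1.9877


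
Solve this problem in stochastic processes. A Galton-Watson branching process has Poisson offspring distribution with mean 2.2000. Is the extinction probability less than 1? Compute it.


Since mu = 2.2000 > 1, extinction prob q < 1.
Solve s = exp(mu*(s-1)) iteratively.
q = 0.1563

0.1563


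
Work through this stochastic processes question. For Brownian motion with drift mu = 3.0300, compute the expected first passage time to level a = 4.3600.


Expected first passage time = a/mu
= 4.3600/3.0300
= 1.4389

1.4389


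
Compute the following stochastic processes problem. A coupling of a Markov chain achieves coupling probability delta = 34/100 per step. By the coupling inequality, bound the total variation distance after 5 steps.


TV distance bound <= (1-delta)^n
= (1 - 0.3400)^5
= 0.6600^5
= 0.1252

0.1252


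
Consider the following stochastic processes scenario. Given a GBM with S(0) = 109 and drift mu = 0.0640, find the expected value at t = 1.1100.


E[S(t)] = S(0) * exp(mu * t)
= 109 * exp(0.0640 * 1.1100)
= 109 * 1.0736
= 117.0250

117.0250


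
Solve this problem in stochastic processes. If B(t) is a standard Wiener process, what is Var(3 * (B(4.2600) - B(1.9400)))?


Var(alpha*(B(t)-B(s))) = alpha^2 * (t-s)
= 3^2 * (4.2600 - 1.9400)
= 9 * 2.3200
= 20.8800

20.8800


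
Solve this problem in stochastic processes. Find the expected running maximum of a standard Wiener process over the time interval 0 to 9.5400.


E(max B(s)) = sqrt(2t/pi)
= sqrt(2*9.5400/pi)
= sqrt(6.0734)
= 2.4644

2.4644


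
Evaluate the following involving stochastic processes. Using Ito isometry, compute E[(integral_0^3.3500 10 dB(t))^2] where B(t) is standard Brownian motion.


By Ito isometry: E[(int f dB)^2] = int f^2 dt
= 10^2 * 3.3500
= 100 * 3.3500 = 335.0000

335.0000


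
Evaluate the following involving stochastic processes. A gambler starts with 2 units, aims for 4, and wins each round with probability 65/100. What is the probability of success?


Gambler's ruin formula:
r = q/p = 0.3500/0.6500 = 0.5385
P(win) = (1 - r^i)/(1 - r^N)
= (1 - 0.5385^2)/(1 - 0.5385^4)
= 0.7752

0.7752


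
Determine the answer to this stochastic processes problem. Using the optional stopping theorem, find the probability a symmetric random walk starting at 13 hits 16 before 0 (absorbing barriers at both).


By optional stopping theorem: E(M at tau) = M(0) = 13
P(hit 16)*16 + P(hit 0)*0 = 13
P(hit 16) = (13 - 0)/(16 - 0) = 13/16 = 0.8125

0.8125
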